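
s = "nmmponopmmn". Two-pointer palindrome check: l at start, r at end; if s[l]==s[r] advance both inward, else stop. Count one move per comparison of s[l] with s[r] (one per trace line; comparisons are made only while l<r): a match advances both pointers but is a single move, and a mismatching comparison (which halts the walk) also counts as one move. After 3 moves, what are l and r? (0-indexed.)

l=3, r=7

l=0 r=10: 'n'=='n', l++,r--
l=1 r=9: 'm'=='m', l++,r--
l=2 r=8: 'm'=='m', l++,r--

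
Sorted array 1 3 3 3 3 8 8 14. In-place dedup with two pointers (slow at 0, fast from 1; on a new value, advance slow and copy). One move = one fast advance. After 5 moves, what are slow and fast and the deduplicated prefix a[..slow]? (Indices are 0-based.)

slow=2, fast=6, prefix=[1, 3, 8]

slow=0 fast=1: a[fast]=3≠a[slow]=1 write a[1]=3, slow++,fast++
slow=1 fast=2: a[fast]=3=a[slow] dup, fast++
slow=1 fast=3: a[fast]=3=a[slow] dup, fast++
slow=1 fast=4: a[fast]=3=a[slow] dup, fast++
slow=1 fast=5: a[fast]=8≠a[slow]=3 write a[2]=8, slow++,fast++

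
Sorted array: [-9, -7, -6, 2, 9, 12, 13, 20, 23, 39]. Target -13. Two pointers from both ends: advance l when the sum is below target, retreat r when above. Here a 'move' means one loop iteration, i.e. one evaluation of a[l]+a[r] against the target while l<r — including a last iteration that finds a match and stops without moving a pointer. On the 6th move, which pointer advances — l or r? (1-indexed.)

l=1 r=10: -9+39=30 >-13, r--
l=1 r=9: -9+23=14 >-13, r--
l=1 r=8: -9+20=11 >-13, r--
l=1 r=7: -9+13=4 >-13, r--
l=1 r=6: -9+12=3 >-13, r--
l=1 r=5: -9+9=0 >-13, r--

r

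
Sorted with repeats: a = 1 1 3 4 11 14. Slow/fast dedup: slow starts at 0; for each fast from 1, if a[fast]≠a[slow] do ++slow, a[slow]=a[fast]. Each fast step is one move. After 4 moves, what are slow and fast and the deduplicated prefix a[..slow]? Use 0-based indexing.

slow=0 fast=1: a[fast]=1=a[slow] dup, fast++
slow=0 fast=2: a[fast]=3≠a[slow]=1 write a[1]=3, slow++,fast++
slow=1 fast=3: a[fast]=4≠a[slow]=3 write a[2]=4, slow++,fast++
slow=2 fast=4: a[fast]=11≠a[slow]=4 write a[3]=11, slow++,fast++

slow=3, fast=5, prefix=[1, 3, 4, 11]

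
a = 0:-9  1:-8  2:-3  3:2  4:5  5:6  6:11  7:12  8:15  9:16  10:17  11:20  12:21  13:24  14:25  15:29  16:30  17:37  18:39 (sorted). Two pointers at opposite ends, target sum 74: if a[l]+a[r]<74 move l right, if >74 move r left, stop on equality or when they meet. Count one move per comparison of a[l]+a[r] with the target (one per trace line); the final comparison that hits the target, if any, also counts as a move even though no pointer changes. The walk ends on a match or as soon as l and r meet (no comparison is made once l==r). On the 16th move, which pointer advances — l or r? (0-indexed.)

l

l=0 r=18: -9+39=30 <74, l++
l=1 r=18: -8+39=31 <74, l++
l=2 r=18: -3+39=36 <74, l++
l=3 r=18: 2+39=41 <74, l++
l=4 r=18: 5+39=44 <74, l++
l=5 r=18: 6+39=45 <74, l++
l=6 r=18: 11+39=50 <74, l++
l=7 r=18: 12+39=51 <74, l++
l=8 r=18: 15+39=54 <74, l++
l=9 r=18: 16+39=55 <74, l++
l=10 r=18: 17+39=56 <74, l++
l=11 r=18: 20+39=59 <74, l++
l=12 r=18: 21+39=60 <74, l++
l=13 r=18: 24+39=63 <74, l++
l=14 r=18: 25+39=64 <74, l++
l=15 r=18: 29+39=68 <74, l++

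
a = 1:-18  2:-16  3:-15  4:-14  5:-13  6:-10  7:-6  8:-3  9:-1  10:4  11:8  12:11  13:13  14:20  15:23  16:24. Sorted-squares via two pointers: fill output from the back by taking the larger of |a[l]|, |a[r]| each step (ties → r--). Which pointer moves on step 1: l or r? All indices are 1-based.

[1,16] |-18|<=|24| out[16]=576 → r--

r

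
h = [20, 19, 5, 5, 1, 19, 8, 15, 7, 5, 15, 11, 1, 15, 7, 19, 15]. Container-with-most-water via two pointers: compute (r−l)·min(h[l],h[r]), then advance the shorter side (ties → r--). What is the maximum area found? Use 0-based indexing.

max area = 285

[0,16] min(20,15)*16=240 best=240 * → r--
[0,15] min(20,19)*15=285 best=285 * → r--
[0,14] min(20,7)*14=98 best=285 → r--
[0,13] min(20,15)*13=195 best=285 → r--
[0,12] min(20,1)*12=12 best=285 → r--
[0,11] min(20,11)*11=121 best=285 → r--
[0,10] min(20,15)*10=150 best=285 → r--
[0,9] min(20,5)*9=45 best=285 → r--
[0,8] min(20,7)*8=56 best=285 → r--
[0,7] min(20,15)*7=105 best=285 → r--
[0,6] min(20,8)*6=48 best=285 → r--
[0,5] min(20,19)*5=95 best=285 → r--
[0,4] min(20,1)*4=4 best=285 → r--
[0,3] min(20,5)*3=15 best=285 → r--
[0,2] min(20,5)*2=10 best=285 → r--
[0,1] min(20,19)*1=19 best=285 → r--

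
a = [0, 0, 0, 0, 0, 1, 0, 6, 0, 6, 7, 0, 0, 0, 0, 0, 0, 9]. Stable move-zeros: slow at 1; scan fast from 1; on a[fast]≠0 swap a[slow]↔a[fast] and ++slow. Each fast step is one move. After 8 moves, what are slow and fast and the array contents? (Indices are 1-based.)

slow=3, fast=9, a=[1, 6, 0, 0, 0, 0, 0, 0, 0, 6, 7, 0, 0, 0, 0, 0, 0, 9]

slow=1 fast=1: a[fast]=0, fast++
slow=1 fast=2: a[fast]=0, fast++
slow=1 fast=3: a[fast]=0, fast++
slow=1 fast=4: a[fast]=0, fast++
slow=1 fast=5: a[fast]=0, fast++
slow=1 fast=6: a[fast]=1≠0 swap→a[1]=1, slow++,fast++
slow=2 fast=7: a[fast]=0, fast++
slow=2 fast=8: a[fast]=6≠0 swap→a[2]=6, slow++,fast++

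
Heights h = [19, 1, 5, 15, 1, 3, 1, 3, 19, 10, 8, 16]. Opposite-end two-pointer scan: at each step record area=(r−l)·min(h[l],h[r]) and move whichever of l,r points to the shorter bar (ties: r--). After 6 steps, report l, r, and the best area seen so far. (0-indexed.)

l=0, r=5, best area=176

[0,11] min(19,16)*11=176 best=176 * → r--
[0,10] min(19,8)*10=80 best=176 → r--
[0,9] min(19,10)*9=90 best=176 → r--
[0,8] min(19,19)*8=152 best=176 → r--
[0,7] min(19,3)*7=21 best=176 → r--
[0,6] min(19,1)*6=6 best=176 → r--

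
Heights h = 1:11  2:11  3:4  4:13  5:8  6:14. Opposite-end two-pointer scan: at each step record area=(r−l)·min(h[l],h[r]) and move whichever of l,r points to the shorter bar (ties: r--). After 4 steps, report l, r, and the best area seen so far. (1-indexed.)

l=5, r=6, best area=55

l=1 r=6: min(11,14)*5=55 best=55 *, l++
l=2 r=6: min(11,14)*4=44 best=55, l++
l=3 r=6: min(4,14)*3=12 best=55, l++
l=4 r=6: min(13,14)*2=26 best=55, l++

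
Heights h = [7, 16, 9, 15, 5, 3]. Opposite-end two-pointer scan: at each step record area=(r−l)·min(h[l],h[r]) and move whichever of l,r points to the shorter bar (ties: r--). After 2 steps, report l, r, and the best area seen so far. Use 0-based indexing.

[0,5] min(7,3)*5=15 best=15 * → r--
[0,4] min(7,5)*4=20 best=20 * → r--

l=0, r=3, best area=20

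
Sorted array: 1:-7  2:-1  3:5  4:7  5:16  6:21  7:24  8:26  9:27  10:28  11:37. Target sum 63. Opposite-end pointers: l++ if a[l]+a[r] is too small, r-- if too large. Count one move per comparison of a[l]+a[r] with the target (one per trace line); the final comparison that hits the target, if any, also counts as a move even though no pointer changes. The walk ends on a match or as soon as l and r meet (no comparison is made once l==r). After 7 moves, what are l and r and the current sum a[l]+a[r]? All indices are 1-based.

l=8, r=11, sum=63

l=1 r=11: -7+37=30 <63, l++
l=2 r=11: -1+37=36 <63, l++
l=3 r=11: 5+37=42 <63, l++
l=4 r=11: 7+37=44 <63, l++
l=5 r=11: 16+37=53 <63, l++
l=6 r=11: 21+37=58 <63, l++
l=7 r=11: 24+37=61 <63, l++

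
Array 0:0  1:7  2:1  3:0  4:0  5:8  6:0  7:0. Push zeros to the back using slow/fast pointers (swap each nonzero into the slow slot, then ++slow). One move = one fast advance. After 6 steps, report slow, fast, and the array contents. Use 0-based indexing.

slow=3, fast=6, a=[7, 1, 8, 0, 0, 0, 0, 0]

(s=0,f=0) a[fast]=0 → fast++
(s=0,f=1) a[fast]=7≠0 swap→a[0]=7 → slow++,fast++
(s=1,f=2) a[fast]=1≠0 swap→a[1]=1 → slow++,fast++
(s=2,f=3) a[fast]=0 → fast++
(s=2,f=4) a[fast]=0 → fast++
(s=2,f=5) a[fast]=8≠0 swap→a[2]=8 → slow++,fast++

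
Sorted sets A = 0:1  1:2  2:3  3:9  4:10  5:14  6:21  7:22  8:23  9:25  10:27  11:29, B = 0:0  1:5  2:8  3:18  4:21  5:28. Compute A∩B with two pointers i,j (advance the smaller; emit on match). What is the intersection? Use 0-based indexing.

intersection = [21]

[i=0,j=0] 1>0 → j++
[i=0,j=1] 1<5 → i++
[i=1,j=1] 2<5 → i++
[i=2,j=1] 3<5 → i++
[i=3,j=1] 9>5 → j++
[i=3,j=2] 9>8 → j++
[i=3,j=3] 9<18 → i++
[i=4,j=3] 10<18 → i++
[i=5,j=3] 14<18 → i++
[i=6,j=3] 21>18 → j++
[i=6,j=4] 21==21 emit → i++,j++
[i=7,j=5] 22<28 → i++
[i=8,j=5] 23<28 → i++
[i=9,j=5] 25<28 → i++
[i=10,j=5] 27<28 → i++
[i=11,j=5] 29>28 → j++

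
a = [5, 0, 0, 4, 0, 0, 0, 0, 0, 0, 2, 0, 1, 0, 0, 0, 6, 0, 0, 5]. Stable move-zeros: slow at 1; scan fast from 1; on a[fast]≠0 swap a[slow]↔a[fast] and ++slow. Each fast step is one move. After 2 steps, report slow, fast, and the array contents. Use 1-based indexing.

slow=2, fast=3, a=[5, 0, 0, 4, 0, 0, 0, 0, 0, 0, 2, 0, 1, 0, 0, 0, 6, 0, 0, 5]

(s=1,f=1) a[fast]=5≠0 swap→a[1]=5 → slow++,fast++
(s=2,f=2) a[fast]=0 → fast++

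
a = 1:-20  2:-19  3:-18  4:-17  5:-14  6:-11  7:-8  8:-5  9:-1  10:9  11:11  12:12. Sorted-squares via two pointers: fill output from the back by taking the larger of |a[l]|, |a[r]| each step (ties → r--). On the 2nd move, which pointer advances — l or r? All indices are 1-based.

l

l=1 r=12: |-20|>|12| out[12]=400, l++
l=2 r=12: |-19|>|12| out[11]=361, l++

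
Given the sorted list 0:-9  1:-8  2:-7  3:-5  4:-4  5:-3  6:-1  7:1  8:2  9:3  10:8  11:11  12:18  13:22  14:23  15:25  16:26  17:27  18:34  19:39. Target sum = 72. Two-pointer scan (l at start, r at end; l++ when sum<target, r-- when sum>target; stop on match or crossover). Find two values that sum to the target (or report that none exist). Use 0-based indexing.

l=0 r=19: -9+39=30 <72, l++
l=1 r=19: -8+39=31 <72, l++
l=2 r=19: -7+39=32 <72, l++
l=3 r=19: -5+39=34 <72, l++
l=4 r=19: -4+39=35 <72, l++
l=5 r=19: -3+39=36 <72, l++
l=6 r=19: -1+39=38 <72, l++
l=7 r=19: 1+39=40 <72, l++
l=8 r=19: 2+39=41 <72, l++
l=9 r=19: 3+39=42 <72, l++
l=10 r=19: 8+39=47 <72, l++
l=11 r=19: 11+39=50 <72, l++
l=12 r=19: 18+39=57 <72, l++
l=13 r=19: 22+39=61 <72, l++
l=14 r=19: 23+39=62 <72, l++
l=15 r=19: 25+39=64 <72, l++
l=16 r=19: 26+39=65 <72, l++
l=17 r=19: 27+39=66 <72, l++
l=18 r=19: 34+39=73 >72, r--

no pair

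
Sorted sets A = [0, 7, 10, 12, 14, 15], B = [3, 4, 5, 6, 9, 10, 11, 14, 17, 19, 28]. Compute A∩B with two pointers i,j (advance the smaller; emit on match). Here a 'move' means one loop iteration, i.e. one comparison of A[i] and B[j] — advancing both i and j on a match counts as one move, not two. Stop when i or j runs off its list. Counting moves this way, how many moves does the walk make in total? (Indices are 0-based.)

12 moves

i=0 j=0: 0<3, i++
i=1 j=0: 7>3, j++
i=1 j=1: 7>4, j++
i=1 j=2: 7>5, j++
i=1 j=3: 7>6, j++
i=1 j=4: 7<9, i++
i=2 j=4: 10>9, j++
i=2 j=5: 10==10 emit, i++,j++
i=3 j=6: 12>11, j++
i=3 j=7: 12<14, i++
i=4 j=7: 14==14 emit, i++,j++
i=5 j=8: 15<17, i++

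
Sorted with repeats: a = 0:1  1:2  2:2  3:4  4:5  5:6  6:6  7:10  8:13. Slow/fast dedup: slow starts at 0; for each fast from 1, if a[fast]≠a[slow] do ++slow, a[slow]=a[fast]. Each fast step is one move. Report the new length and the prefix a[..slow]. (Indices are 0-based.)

(s=0,f=1) a[fast]=2≠a[slow]=1 write a[1]=2 → slow++,fast++
(s=1,f=2) a[fast]=2=a[slow] dup → fast++
(s=1,f=3) a[fast]=4≠a[slow]=2 write a[2]=4 → slow++,fast++
(s=2,f=4) a[fast]=5≠a[slow]=4 write a[3]=5 → slow++,fast++
(s=3,f=5) a[fast]=6≠a[slow]=5 write a[4]=6 → slow++,fast++
(s=4,f=6) a[fast]=6=a[slow] dup → fast++
(s=4,f=7) a[fast]=10≠a[slow]=6 write a[5]=10 → slow++,fast++
(s=5,f=8) a[fast]=13≠a[slow]=10 write a[6]=13 → slow++,fast++

length 7; prefix = [1, 2, 4, 5, 6, 10, 13]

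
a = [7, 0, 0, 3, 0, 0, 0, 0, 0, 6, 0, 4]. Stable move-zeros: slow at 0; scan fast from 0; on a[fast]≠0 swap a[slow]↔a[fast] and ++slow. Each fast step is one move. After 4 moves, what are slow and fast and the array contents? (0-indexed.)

slow=2, fast=4, a=[7, 3, 0, 0, 0, 0, 0, 0, 0, 6, 0, 4]

slow=0 fast=0: a[fast]=7≠0 swap→a[0]=7, slow++,fast++
slow=1 fast=1: a[fast]=0, fast++
slow=1 fast=2: a[fast]=0, fast++
slow=1 fast=3: a[fast]=3≠0 swap→a[1]=3, slow++,fast++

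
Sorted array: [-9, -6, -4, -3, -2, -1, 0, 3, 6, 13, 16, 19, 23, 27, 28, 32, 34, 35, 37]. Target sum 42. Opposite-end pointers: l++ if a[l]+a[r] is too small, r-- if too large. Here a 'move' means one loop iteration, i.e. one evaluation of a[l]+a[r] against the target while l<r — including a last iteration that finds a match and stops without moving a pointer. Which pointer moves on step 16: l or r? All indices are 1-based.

l=1 r=19: -9+37=28 <42, l++
l=2 r=19: -6+37=31 <42, l++
l=3 r=19: -4+37=33 <42, l++
l=4 r=19: -3+37=34 <42, l++
l=5 r=19: -2+37=35 <42, l++
l=6 r=19: -1+37=36 <42, l++
l=7 r=19: 0+37=37 <42, l++
l=8 r=19: 3+37=40 <42, l++
l=9 r=19: 6+37=43 >42, r--
l=9 r=18: 6+35=41 <42, l++
l=10 r=18: 13+35=48 >42, r--
l=10 r=17: 13+34=47 >42, r--
l=10 r=16: 13+32=45 >42, r--
l=10 r=15: 13+28=41 <42, l++
l=11 r=15: 16+28=44 >42, r--
l=11 r=14: 16+27=43 >42, r--

r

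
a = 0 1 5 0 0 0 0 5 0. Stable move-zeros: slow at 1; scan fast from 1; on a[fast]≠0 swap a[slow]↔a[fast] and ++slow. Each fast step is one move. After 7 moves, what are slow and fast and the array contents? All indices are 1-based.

slow=3, fast=8, a=[1, 5, 0, 0, 0, 0, 0, 5, 0]

(s=1,f=1) a[fast]=0 → fast++
(s=1,f=2) a[fast]=1≠0 swap→a[1]=1 → slow++,fast++
(s=2,f=3) a[fast]=5≠0 swap→a[2]=5 → slow++,fast++
(s=3,f=4) a[fast]=0 → fast++
(s=3,f=5) a[fast]=0 → fast++
(s=3,f=6) a[fast]=0 → fast++
(s=3,f=7) a[fast]=0 → fast++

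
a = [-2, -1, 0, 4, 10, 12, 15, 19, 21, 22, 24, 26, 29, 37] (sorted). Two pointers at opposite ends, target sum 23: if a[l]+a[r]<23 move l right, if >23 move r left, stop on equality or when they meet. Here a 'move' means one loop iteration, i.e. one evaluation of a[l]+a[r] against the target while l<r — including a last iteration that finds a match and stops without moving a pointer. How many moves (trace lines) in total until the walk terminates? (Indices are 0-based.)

5 moves

l=0 r=13: -2+37=35 >23, r--
l=0 r=12: -2+29=27 >23, r--
l=0 r=11: -2+26=24 >23, r--
l=0 r=10: -2+24=22 <23, l++
l=1 r=10: -1+24=23, found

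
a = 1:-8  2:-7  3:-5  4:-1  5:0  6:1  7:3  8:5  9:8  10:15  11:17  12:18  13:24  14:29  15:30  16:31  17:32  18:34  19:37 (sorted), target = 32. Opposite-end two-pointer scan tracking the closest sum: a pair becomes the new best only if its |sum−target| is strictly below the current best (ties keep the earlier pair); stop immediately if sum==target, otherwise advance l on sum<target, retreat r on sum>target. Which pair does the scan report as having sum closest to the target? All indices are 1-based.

pair (-5, 37) with sum 32 (|Δ|=0)

l=1 r=19: -8+37=29 d=3 *, l++
l=2 r=19: -7+37=30 d=2 *, l++
l=3 r=19: -5+37=32 d=0 *, stop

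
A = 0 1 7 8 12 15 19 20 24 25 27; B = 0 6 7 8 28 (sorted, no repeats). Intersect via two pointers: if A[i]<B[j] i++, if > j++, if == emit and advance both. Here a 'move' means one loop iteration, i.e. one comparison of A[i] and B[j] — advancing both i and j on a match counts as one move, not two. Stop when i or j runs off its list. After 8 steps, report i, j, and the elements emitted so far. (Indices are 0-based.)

i=0 j=0: 0==0 emit, i++,j++
i=1 j=1: 1<6, i++
i=2 j=1: 7>6, j++
i=2 j=2: 7==7 emit, i++,j++
i=3 j=3: 8==8 emit, i++,j++
i=4 j=4: 12<28, i++
i=5 j=4: 15<28, i++
i=6 j=4: 19<28, i++

i=7, j=4, emitted=[0, 7, 8]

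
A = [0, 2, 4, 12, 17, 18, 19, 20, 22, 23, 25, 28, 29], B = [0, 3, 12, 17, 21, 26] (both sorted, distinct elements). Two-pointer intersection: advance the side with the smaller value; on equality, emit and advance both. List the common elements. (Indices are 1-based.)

i=1 j=1: 0==0 emit, i++,j++
i=2 j=2: 2<3, i++
i=3 j=2: 4>3, j++
i=3 j=3: 4<12, i++
i=4 j=3: 12==12 emit, i++,j++
i=5 j=4: 17==17 emit, i++,j++
i=6 j=5: 18<21, i++
i=7 j=5: 19<21, i++
i=8 j=5: 20<21, i++
i=9 j=5: 22>21, j++
i=9 j=6: 22<26, i++
i=10 j=6: 23<26, i++
i=11 j=6: 25<26, i++
i=12 j=6: 28>26, j++

intersection = [0, 12, 17]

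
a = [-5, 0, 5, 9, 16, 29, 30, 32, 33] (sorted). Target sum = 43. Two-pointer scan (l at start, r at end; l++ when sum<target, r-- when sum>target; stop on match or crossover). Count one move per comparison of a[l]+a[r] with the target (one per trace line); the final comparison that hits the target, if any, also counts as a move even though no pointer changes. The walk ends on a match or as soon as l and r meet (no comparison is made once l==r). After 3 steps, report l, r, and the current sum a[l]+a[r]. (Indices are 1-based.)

l=1 r=9: -5+33=28 <43, l++
l=2 r=9: 0+33=33 <43, l++
l=3 r=9: 5+33=38 <43, l++

l=4, r=9, sum=42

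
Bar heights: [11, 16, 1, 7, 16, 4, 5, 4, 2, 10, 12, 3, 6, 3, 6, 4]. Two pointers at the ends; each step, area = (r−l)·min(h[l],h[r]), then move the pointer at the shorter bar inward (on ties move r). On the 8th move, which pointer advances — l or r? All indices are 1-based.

l=1 r=16: min(11,4)*15=60 best=60 *, r--
l=1 r=15: min(11,6)*14=84 best=84 *, r--
l=1 r=14: min(11,3)*13=39 best=84, r--
l=1 r=13: min(11,6)*12=72 best=84, r--
l=1 r=12: min(11,3)*11=33 best=84, r--
l=1 r=11: min(11,12)*10=110 best=110 *, l++
l=2 r=11: min(16,12)*9=108 best=110, r--
l=2 r=10: min(16,10)*8=80 best=110, r--

r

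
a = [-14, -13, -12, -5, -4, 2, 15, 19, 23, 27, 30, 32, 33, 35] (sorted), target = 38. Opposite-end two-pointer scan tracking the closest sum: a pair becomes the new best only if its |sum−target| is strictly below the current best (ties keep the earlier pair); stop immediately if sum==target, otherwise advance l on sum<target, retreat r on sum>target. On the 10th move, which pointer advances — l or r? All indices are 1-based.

r

[1,14] -14+35=21 d=17 * → l++
[2,14] -13+35=22 d=16 * → l++
[3,14] -12+35=23 d=15 * → l++
[4,14] -5+35=30 d=8 * → l++
[5,14] -4+35=31 d=7 * → l++
[6,14] 2+35=37 d=1 * → l++
[7,14] 15+35=50 d=12 → r--
[7,13] 15+33=48 d=10 → r--
[7,12] 15+32=47 d=9 → r--
[7,11] 15+30=45 d=7 → r--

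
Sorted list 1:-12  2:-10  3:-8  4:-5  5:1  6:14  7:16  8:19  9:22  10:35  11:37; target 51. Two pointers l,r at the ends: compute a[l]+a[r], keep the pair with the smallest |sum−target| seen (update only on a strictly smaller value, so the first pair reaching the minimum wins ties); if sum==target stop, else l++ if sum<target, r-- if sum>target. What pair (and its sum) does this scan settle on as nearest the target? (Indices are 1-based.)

pair (14, 37) with sum 51 (|Δ|=0)

l=1 r=11: -12+37=25 d=26 *, l++
l=2 r=11: -10+37=27 d=24 *, l++
l=3 r=11: -8+37=29 d=22 *, l++
l=4 r=11: -5+37=32 d=19 *, l++
l=5 r=11: 1+37=38 d=13 *, l++
l=6 r=11: 14+37=51 d=0 *, stop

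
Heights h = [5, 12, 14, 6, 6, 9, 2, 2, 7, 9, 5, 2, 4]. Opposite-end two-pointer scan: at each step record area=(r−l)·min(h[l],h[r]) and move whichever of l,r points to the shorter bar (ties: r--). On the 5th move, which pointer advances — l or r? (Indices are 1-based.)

[1,13] min(5,4)*12=48 best=48 * → r--
[1,12] min(5,2)*11=22 best=48 → r--
[1,11] min(5,5)*10=50 best=50 * → r--
[1,10] min(5,9)*9=45 best=50 → l++
[2,10] min(12,9)*8=72 best=72 * → r--

r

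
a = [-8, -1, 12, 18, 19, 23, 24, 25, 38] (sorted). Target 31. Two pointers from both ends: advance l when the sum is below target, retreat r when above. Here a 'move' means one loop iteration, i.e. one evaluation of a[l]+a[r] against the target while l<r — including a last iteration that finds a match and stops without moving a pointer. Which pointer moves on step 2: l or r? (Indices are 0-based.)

r

[0,8] -8+38=30 <31 → l++
[1,8] -1+38=37 >31 → r--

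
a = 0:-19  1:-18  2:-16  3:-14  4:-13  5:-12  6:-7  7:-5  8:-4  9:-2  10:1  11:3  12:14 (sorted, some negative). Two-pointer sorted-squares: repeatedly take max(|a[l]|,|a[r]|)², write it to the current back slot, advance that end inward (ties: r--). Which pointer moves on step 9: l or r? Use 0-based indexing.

[0,12] |-19|>|14| out[12]=361 → l++
[1,12] |-18|>|14| out[11]=324 → l++
[2,12] |-16|>|14| out[10]=256 → l++
[3,12] |-14|<=|14| out[9]=196 → r--
[3,11] |-14|>|3| out[8]=196 → l++
[4,11] |-13|>|3| out[7]=169 → l++
[5,11] |-12|>|3| out[6]=144 → l++
[6,11] |-7|>|3| out[5]=49 → l++
[7,11] |-5|>|3| out[4]=25 → l++

l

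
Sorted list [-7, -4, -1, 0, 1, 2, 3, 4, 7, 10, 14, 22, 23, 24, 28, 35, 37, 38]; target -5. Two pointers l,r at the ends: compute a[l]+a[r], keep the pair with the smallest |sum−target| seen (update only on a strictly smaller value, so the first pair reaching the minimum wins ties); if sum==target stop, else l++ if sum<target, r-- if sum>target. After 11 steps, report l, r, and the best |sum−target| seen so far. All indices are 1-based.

[1,18] -7+38=31 d=36 * → r--
[1,17] -7+37=30 d=35 * → r--
[1,16] -7+35=28 d=33 * → r--
[1,15] -7+28=21 d=26 * → r--
[1,14] -7+24=17 d=22 * → r--
[1,13] -7+23=16 d=21 * → r--
[1,12] -7+22=15 d=20 * → r--
[1,11] -7+14=7 d=12 * → r--
[1,10] -7+10=3 d=8 * → r--
[1,9] -7+7=0 d=5 * → r--
[1,8] -7+4=-3 d=2 * → r--

l=1, r=7, best |Δ|=2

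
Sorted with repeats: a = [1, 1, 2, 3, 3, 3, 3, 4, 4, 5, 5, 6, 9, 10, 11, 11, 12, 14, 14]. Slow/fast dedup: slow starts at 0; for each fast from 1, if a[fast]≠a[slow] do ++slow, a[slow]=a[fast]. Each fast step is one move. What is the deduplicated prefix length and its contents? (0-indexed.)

length 11; prefix = [1, 2, 3, 4, 5, 6, 9, 10, 11, 12, 14]

slow=0 fast=1: a[fast]=1=a[slow] dup, fast++
slow=0 fast=2: a[fast]=2≠a[slow]=1 write a[1]=2, slow++,fast++
slow=1 fast=3: a[fast]=3≠a[slow]=2 write a[2]=3, slow++,fast++
slow=2 fast=4: a[fast]=3=a[slow] dup, fast++
slow=2 fast=5: a[fast]=3=a[slow] dup, fast++
slow=2 fast=6: a[fast]=3=a[slow] dup, fast++
slow=2 fast=7: a[fast]=4≠a[slow]=3 write a[3]=4, slow++,fast++
slow=3 fast=8: a[fast]=4=a[slow] dup, fast++
slow=3 fast=9: a[fast]=5≠a[slow]=4 write a[4]=5, slow++,fast++
slow=4 fast=10: a[fast]=5=a[slow] dup, fast++
slow=4 fast=11: a[fast]=6≠a[slow]=5 write a[5]=6, slow++,fast++
slow=5 fast=12: a[fast]=9≠a[slow]=6 write a[6]=9, slow++,fast++
slow=6 fast=13: a[fast]=10≠a[slow]=9 write a[7]=10, slow++,fast++
slow=7 fast=14: a[fast]=11≠a[slow]=10 write a[8]=11, slow++,fast++
slow=8 fast=15: a[fast]=11=a[slow] dup, fast++
slow=8 fast=16: a[fast]=12≠a[slow]=11 write a[9]=12, slow++,fast++
slow=9 fast=17: a[fast]=14≠a[slow]=12 write a[10]=14, slow++,fast++
slow=10 fast=18: a[fast]=14=a[slow] dup, fast++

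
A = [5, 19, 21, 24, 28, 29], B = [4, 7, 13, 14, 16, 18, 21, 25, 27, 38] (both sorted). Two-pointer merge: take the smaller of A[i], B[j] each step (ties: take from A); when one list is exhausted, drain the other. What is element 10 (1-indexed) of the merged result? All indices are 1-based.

[i=1,j=1] A[i]=5>B[j]=4 take 4 → j++
[i=1,j=2] A[i]=5<=B[j]=7 take 5 → i++
[i=2,j=2] A[i]=19>B[j]=7 take 7 → j++
[i=2,j=3] A[i]=19>B[j]=13 take 13 → j++
[i=2,j=4] A[i]=19>B[j]=14 take 14 → j++
[i=2,j=5] A[i]=19>B[j]=16 take 16 → j++
[i=2,j=6] A[i]=19>B[j]=18 take 18 → j++
[i=2,j=7] A[i]=19<=B[j]=21 take 19 → i++
[i=3,j=7] A[i]=21<=B[j]=21 take 21 → i++
[i=4,j=7] A[i]=24>B[j]=21 take 21 → j++
[i=4,j=8] A[i]=24<=B[j]=25 take 24 → i++
[i=5,j=8] A[i]=28>B[j]=25 take 25 → j++
[i=5,j=9] A[i]=28>B[j]=27 take 27 → j++
[i=5,j=10] A[i]=28<=B[j]=38 take 28 → i++
[i=6,j=10] A[i]=29<=B[j]=38 take 29 → i++
[i=7,j=10] A done, take B[j]=38 → j++

merged[10] = 21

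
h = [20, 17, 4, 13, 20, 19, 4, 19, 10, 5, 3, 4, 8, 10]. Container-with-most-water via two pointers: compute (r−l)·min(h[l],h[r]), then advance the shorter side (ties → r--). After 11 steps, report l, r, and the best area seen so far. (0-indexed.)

l=0, r=2, best area=133

[0,13] min(20,10)*13=130 best=130 * → r--
[0,12] min(20,8)*12=96 best=130 → r--
[0,11] min(20,4)*11=44 best=130 → r--
[0,10] min(20,3)*10=30 best=130 → r--
[0,9] min(20,5)*9=45 best=130 → r--
[0,8] min(20,10)*8=80 best=130 → r--
[0,7] min(20,19)*7=133 best=133 * → r--
[0,6] min(20,4)*6=24 best=133 → r--
[0,5] min(20,19)*5=95 best=133 → r--
[0,4] min(20,20)*4=80 best=133 → r--
[0,3] min(20,13)*3=39 best=133 → r--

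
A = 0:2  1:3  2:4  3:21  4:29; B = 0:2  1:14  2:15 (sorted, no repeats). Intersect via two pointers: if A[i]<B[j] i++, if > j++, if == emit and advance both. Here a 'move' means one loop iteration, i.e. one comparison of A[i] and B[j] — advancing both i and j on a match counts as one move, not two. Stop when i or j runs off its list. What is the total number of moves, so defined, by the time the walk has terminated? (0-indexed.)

i=0 j=0: 2==2 emit, i++,j++
i=1 j=1: 3<14, i++
i=2 j=1: 4<14, i++
i=3 j=1: 21>14, j++
i=3 j=2: 21>15, j++

5 moves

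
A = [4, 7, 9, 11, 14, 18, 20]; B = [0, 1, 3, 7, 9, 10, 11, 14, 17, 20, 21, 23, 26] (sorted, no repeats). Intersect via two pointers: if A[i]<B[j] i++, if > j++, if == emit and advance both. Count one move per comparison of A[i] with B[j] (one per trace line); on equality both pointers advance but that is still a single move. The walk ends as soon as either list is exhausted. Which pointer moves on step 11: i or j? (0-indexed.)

i=0 j=0: 4>0, j++
i=0 j=1: 4>1, j++
i=0 j=2: 4>3, j++
i=0 j=3: 4<7, i++
i=1 j=3: 7==7 emit, i++,j++
i=2 j=4: 9==9 emit, i++,j++
i=3 j=5: 11>10, j++
i=3 j=6: 11==11 emit, i++,j++
i=4 j=7: 14==14 emit, i++,j++
i=5 j=8: 18>17, j++
i=5 j=9: 18<20, i++

i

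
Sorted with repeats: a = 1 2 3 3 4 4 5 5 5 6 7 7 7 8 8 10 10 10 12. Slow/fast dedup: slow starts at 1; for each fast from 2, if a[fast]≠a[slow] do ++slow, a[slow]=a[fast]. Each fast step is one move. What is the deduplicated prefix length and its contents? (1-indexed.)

length 10; prefix = [1, 2, 3, 4, 5, 6, 7, 8, 10, 12]

slow=1 fast=2: a[fast]=2≠a[slow]=1 write a[2]=2, slow++,fast++
slow=2 fast=3: a[fast]=3≠a[slow]=2 write a[3]=3, slow++,fast++
slow=3 fast=4: a[fast]=3=a[slow] dup, fast++
slow=3 fast=5: a[fast]=4≠a[slow]=3 write a[4]=4, slow++,fast++
slow=4 fast=6: a[fast]=4=a[slow] dup, fast++
slow=4 fast=7: a[fast]=5≠a[slow]=4 write a[5]=5, slow++,fast++
slow=5 fast=8: a[fast]=5=a[slow] dup, fast++
slow=5 fast=9: a[fast]=5=a[slow] dup, fast++
slow=5 fast=10: a[fast]=6≠a[slow]=5 write a[6]=6, slow++,fast++
slow=6 fast=11: a[fast]=7≠a[slow]=6 write a[7]=7, slow++,fast++
slow=7 fast=12: a[fast]=7=a[slow] dup, fast++
slow=7 fast=13: a[fast]=7=a[slow] dup, fast++
slow=7 fast=14: a[fast]=8≠a[slow]=7 write a[8]=8, slow++,fast++
slow=8 fast=15: a[fast]=8=a[slow] dup, fast++
slow=8 fast=16: a[fast]=10≠a[slow]=8 write a[9]=10, slow++,fast++
slow=9 fast=17: a[fast]=10=a[slow] dup, fast++
slow=9 fast=18: a[fast]=10=a[slow] dup, fast++
slow=9 fast=19: a[fast]=12≠a[slow]=10 write a[10]=12, slow++,fast++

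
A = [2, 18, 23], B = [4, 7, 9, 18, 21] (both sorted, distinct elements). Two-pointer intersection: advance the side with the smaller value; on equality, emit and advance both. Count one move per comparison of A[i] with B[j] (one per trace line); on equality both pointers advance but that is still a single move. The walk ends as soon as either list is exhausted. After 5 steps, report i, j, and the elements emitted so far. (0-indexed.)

i=0 j=0: 2<4, i++
i=1 j=0: 18>4, j++
i=1 j=1: 18>7, j++
i=1 j=2: 18>9, j++
i=1 j=3: 18==18 emit, i++,j++

i=2, j=4, emitted=[18]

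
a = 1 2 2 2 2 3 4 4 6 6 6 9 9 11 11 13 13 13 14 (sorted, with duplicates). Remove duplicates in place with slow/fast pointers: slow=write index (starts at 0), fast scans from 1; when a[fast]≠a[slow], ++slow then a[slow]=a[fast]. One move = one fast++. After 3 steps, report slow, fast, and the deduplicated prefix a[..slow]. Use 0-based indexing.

(s=0,f=1) a[fast]=2≠a[slow]=1 write a[1]=2 → slow++,fast++
(s=1,f=2) a[fast]=2=a[slow] dup → fast++
(s=1,f=3) a[fast]=2=a[slow] dup → fast++

slow=1, fast=4, prefix=[1, 2]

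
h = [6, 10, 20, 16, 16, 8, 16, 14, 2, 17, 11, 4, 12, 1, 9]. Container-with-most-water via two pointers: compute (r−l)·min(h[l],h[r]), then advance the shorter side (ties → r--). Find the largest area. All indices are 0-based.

[0,14] min(6,9)*14=84 best=84 * → l++
[1,14] min(10,9)*13=117 best=117 * → r--
[1,13] min(10,1)*12=12 best=117 → r--
[1,12] min(10,12)*11=110 best=117 → l++
[2,12] min(20,12)*10=120 best=120 * → r--
[2,11] min(20,4)*9=36 best=120 → r--
[2,10] min(20,11)*8=88 best=120 → r--
[2,9] min(20,17)*7=119 best=120 → r--
[2,8] min(20,2)*6=12 best=120 → r--
[2,7] min(20,14)*5=70 best=120 → r--
[2,6] min(20,16)*4=64 best=120 → r--
[2,5] min(20,8)*3=24 best=120 → r--
[2,4] min(20,16)*2=32 best=120 → r--
[2,3] min(20,16)*1=16 best=120 → r--

max area = 120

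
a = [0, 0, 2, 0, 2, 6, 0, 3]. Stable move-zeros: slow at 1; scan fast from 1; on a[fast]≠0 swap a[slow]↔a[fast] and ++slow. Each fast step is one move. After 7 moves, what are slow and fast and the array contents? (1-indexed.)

slow=4, fast=8, a=[2, 2, 6, 0, 0, 0, 0, 3]

(s=1,f=1) a[fast]=0 → fast++
(s=1,f=2) a[fast]=0 → fast++
(s=1,f=3) a[fast]=2≠0 swap→a[1]=2 → slow++,fast++
(s=2,f=4) a[fast]=0 → fast++
(s=2,f=5) a[fast]=2≠0 swap→a[2]=2 → slow++,fast++
(s=3,f=6) a[fast]=6≠0 swap→a[3]=6 → slow++,fast++
(s=4,f=7) a[fast]=0 → fast++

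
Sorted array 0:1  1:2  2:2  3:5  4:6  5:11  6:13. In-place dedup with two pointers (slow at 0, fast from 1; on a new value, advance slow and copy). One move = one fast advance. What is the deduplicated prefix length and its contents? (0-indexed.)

length 6; prefix = [1, 2, 5, 6, 11, 13]

slow=0 fast=1: a[fast]=2≠a[slow]=1 write a[1]=2, slow++,fast++
slow=1 fast=2: a[fast]=2=a[slow] dup, fast++
slow=1 fast=3: a[fast]=5≠a[slow]=2 write a[2]=5, slow++,fast++
slow=2 fast=4: a[fast]=6≠a[slow]=5 write a[3]=6, slow++,fast++
slow=3 fast=5: a[fast]=11≠a[slow]=6 write a[4]=11, slow++,fast++
slow=4 fast=6: a[fast]=13≠a[slow]=11 write a[5]=13, slow++,fast++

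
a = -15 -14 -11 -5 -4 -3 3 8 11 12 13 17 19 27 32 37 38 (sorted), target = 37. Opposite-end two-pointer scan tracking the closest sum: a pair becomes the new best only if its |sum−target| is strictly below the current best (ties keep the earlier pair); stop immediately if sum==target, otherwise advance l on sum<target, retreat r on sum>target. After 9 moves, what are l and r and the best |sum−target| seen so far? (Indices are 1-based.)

l=8, r=15, best |Δ|=2

[1,17] -15+38=23 d=14 * → l++
[2,17] -14+38=24 d=13 * → l++
[3,17] -11+38=27 d=10 * → l++
[4,17] -5+38=33 d=4 * → l++
[5,17] -4+38=34 d=3 * → l++
[6,17] -3+38=35 d=2 * → l++
[7,17] 3+38=41 d=4 → r--
[7,16] 3+37=40 d=3 → r--
[7,15] 3+32=35 d=2 → l++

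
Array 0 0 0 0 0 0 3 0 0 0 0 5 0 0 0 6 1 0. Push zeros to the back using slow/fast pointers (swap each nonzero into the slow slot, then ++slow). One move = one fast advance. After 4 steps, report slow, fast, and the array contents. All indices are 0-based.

slow=0 fast=0: a[fast]=0, fast++
slow=0 fast=1: a[fast]=0, fast++
slow=0 fast=2: a[fast]=0, fast++
slow=0 fast=3: a[fast]=0, fast++

slow=0, fast=4, a=[0, 0, 0, 0, 0, 0, 3, 0, 0, 0, 0, 5, 0, 0, 0, 6, 1, 0]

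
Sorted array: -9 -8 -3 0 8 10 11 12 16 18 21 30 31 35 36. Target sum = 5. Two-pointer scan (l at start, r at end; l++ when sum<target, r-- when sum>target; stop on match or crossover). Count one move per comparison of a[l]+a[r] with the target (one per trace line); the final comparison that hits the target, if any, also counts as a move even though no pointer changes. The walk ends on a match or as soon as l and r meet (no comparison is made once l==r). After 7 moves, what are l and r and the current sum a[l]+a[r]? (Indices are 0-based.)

[0,14] -9+36=27 >5 → r--
[0,13] -9+35=26 >5 → r--
[0,12] -9+31=22 >5 → r--
[0,11] -9+30=21 >5 → r--
[0,10] -9+21=12 >5 → r--
[0,9] -9+18=9 >5 → r--
[0,8] -9+16=7 >5 → r--

l=0, r=7, sum=3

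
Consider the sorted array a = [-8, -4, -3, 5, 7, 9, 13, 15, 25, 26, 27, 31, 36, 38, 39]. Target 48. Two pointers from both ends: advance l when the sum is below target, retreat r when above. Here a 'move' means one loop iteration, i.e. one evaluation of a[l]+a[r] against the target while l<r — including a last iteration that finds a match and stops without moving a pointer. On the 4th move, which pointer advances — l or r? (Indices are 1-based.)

l=1 r=15: -8+39=31 <48, l++
l=2 r=15: -4+39=35 <48, l++
l=3 r=15: -3+39=36 <48, l++
l=4 r=15: 5+39=44 <48, l++

l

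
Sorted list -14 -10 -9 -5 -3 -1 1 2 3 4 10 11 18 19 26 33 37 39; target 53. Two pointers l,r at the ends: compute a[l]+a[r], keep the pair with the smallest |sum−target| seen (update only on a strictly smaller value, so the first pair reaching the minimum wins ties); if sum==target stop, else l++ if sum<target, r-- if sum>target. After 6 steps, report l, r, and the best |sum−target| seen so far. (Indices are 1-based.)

l=7, r=18, best |Δ|=15

[1,18] -14+39=25 d=28 * → l++
[2,18] -10+39=29 d=24 * → l++
[3,18] -9+39=30 d=23 * → l++
[4,18] -5+39=34 d=19 * → l++
[5,18] -3+39=36 d=17 * → l++
[6,18] -1+39=38 d=15 * → l++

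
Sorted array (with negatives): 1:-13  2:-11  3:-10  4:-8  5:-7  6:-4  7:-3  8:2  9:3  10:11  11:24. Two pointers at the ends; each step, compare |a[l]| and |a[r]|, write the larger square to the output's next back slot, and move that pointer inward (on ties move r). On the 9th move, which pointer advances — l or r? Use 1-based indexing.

[1,11] |-13|<=|24| out[11]=576 → r--
[1,10] |-13|>|11| out[10]=169 → l++
[2,10] |-11|<=|11| out[9]=121 → r--
[2,9] |-11|>|3| out[8]=121 → l++
[3,9] |-10|>|3| out[7]=100 → l++
[4,9] |-8|>|3| out[6]=64 → l++
[5,9] |-7|>|3| out[5]=49 → l++
[6,9] |-4|>|3| out[4]=16 → l++
[7,9] |-3|<=|3| out[3]=9 → r--

r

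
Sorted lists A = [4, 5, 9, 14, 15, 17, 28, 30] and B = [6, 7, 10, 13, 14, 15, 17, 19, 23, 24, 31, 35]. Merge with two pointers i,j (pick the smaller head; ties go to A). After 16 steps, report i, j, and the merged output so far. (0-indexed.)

i=0 j=0: A[i]=4<=B[j]=6 take 4, i++
i=1 j=0: A[i]=5<=B[j]=6 take 5, i++
i=2 j=0: A[i]=9>B[j]=6 take 6, j++
i=2 j=1: A[i]=9>B[j]=7 take 7, j++
i=2 j=2: A[i]=9<=B[j]=10 take 9, i++
i=3 j=2: A[i]=14>B[j]=10 take 10, j++
i=3 j=3: A[i]=14>B[j]=13 take 13, j++
i=3 j=4: A[i]=14<=B[j]=14 take 14, i++
i=4 j=4: A[i]=15>B[j]=14 take 14, j++
i=4 j=5: A[i]=15<=B[j]=15 take 15, i++
i=5 j=5: A[i]=17>B[j]=15 take 15, j++
i=5 j=6: A[i]=17<=B[j]=17 take 17, i++
i=6 j=6: A[i]=28>B[j]=17 take 17, j++
i=6 j=7: A[i]=28>B[j]=19 take 19, j++
i=6 j=8: A[i]=28>B[j]=23 take 23, j++
i=6 j=9: A[i]=28>B[j]=24 take 24, j++

i=6, j=10, merged so far=[4, 5, 6, 7, 9, 10, 13, 14, 14, 15, 15, 17, 17, 19, 23, 24]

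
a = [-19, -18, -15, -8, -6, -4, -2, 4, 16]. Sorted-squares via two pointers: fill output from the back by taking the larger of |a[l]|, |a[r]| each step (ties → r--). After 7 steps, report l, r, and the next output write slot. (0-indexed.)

l=5, r=6, next write slot=1

[0,8] |-19|>|16| out[8]=361 → l++
[1,8] |-18|>|16| out[7]=324 → l++
[2,8] |-15|<=|16| out[6]=256 → r--
[2,7] |-15|>|4| out[5]=225 → l++
[3,7] |-8|>|4| out[4]=64 → l++
[4,7] |-6|>|4| out[3]=36 → l++
[5,7] |-4|<=|4| out[2]=16 → r--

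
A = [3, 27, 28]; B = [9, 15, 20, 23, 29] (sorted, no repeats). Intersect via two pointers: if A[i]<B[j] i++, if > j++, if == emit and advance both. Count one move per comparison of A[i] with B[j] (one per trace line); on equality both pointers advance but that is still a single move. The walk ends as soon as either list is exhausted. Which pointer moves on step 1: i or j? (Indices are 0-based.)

[i=0,j=0] 3<9 → i++

i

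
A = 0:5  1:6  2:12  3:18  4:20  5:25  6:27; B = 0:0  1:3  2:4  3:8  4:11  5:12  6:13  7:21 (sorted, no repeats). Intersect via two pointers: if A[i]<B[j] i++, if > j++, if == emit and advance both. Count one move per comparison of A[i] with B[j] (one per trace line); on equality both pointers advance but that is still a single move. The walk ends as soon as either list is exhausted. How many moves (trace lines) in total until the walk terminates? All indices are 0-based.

i=0 j=0: 5>0, j++
i=0 j=1: 5>3, j++
i=0 j=2: 5>4, j++
i=0 j=3: 5<8, i++
i=1 j=3: 6<8, i++
i=2 j=3: 12>8, j++
i=2 j=4: 12>11, j++
i=2 j=5: 12==12 emit, i++,j++
i=3 j=6: 18>13, j++
i=3 j=7: 18<21, i++
i=4 j=7: 20<21, i++
i=5 j=7: 25>21, j++

12 moves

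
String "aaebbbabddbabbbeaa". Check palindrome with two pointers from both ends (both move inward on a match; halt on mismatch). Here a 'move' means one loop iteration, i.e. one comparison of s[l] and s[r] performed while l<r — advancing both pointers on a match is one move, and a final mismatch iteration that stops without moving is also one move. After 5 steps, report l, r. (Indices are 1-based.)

l=1 r=18: 'a'=='a', l++,r--
l=2 r=17: 'a'=='a', l++,r--
l=3 r=16: 'e'=='e', l++,r--
l=4 r=15: 'b'=='b', l++,r--
l=5 r=14: 'b'=='b', l++,r--

l=6, r=13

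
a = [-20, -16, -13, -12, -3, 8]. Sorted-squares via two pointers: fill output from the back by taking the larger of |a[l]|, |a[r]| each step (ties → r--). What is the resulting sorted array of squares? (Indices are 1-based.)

[9, 64, 144, 169, 256, 400]

l=1 r=6: |-20|>|8| out[6]=400, l++
l=2 r=6: |-16|>|8| out[5]=256, l++
l=3 r=6: |-13|>|8| out[4]=169, l++
l=4 r=6: |-12|>|8| out[3]=144, l++
l=5 r=6: |-3|<=|8| out[2]=64, r--
l=5 r=5: |-3|<=|-3| out[1]=9, r--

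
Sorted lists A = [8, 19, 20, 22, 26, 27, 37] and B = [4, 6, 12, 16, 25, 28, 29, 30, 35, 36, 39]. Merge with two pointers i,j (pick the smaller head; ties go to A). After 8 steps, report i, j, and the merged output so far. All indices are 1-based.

i=5, j=5, merged so far=[4, 6, 8, 12, 16, 19, 20, 22]

[i=1,j=1] A[i]=8>B[j]=4 take 4 → j++
[i=1,j=2] A[i]=8>B[j]=6 take 6 → j++
[i=1,j=3] A[i]=8<=B[j]=12 take 8 → i++
[i=2,j=3] A[i]=19>B[j]=12 take 12 → j++
[i=2,j=4] A[i]=19>B[j]=16 take 16 → j++
[i=2,j=5] A[i]=19<=B[j]=25 take 19 → i++
[i=3,j=5] A[i]=20<=B[j]=25 take 20 → i++
[i=4,j=5] A[i]=22<=B[j]=25 take 22 → i++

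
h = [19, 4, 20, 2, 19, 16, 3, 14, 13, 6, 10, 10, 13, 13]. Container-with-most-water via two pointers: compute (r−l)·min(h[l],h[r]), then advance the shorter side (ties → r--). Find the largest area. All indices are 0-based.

[0,13] min(19,13)*13=169 best=169 * → r--
[0,12] min(19,13)*12=156 best=169 → r--
[0,11] min(19,10)*11=110 best=169 → r--
[0,10] min(19,10)*10=100 best=169 → r--
[0,9] min(19,6)*9=54 best=169 → r--
[0,8] min(19,13)*8=104 best=169 → r--
[0,7] min(19,14)*7=98 best=169 → r--
[0,6] min(19,3)*6=18 best=169 → r--
[0,5] min(19,16)*5=80 best=169 → r--
[0,4] min(19,19)*4=76 best=169 → r--
[0,3] min(19,2)*3=6 best=169 → r--
[0,2] min(19,20)*2=38 best=169 → l++
[1,2] min(4,20)*1=4 best=169 → l++

max area = 169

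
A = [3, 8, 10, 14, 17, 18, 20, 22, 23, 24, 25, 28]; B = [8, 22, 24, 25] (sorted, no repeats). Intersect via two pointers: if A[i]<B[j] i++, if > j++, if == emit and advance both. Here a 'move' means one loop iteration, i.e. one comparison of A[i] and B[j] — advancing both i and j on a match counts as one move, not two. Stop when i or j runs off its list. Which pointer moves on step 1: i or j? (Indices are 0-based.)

[i=0,j=0] 3<8 → i++

i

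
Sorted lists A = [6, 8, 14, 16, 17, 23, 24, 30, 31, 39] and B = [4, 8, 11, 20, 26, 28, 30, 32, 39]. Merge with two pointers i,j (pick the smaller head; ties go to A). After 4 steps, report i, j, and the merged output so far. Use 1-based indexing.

i=3, j=3, merged so far=[4, 6, 8, 8]

i=1 j=1: A[i]=6>B[j]=4 take 4, j++
i=1 j=2: A[i]=6<=B[j]=8 take 6, i++
i=2 j=2: A[i]=8<=B[j]=8 take 8, i++
i=3 j=2: A[i]=14>B[j]=8 take 8, j++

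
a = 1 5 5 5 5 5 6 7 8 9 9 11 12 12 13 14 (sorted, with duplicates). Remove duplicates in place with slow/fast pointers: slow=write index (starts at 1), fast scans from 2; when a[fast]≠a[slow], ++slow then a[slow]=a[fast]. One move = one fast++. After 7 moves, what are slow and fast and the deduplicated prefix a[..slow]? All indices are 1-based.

(s=1,f=2) a[fast]=5≠a[slow]=1 write a[2]=5 → slow++,fast++
(s=2,f=3) a[fast]=5=a[slow] dup → fast++
(s=2,f=4) a[fast]=5=a[slow] dup → fast++
(s=2,f=5) a[fast]=5=a[slow] dup → fast++
(s=2,f=6) a[fast]=5=a[slow] dup → fast++
(s=2,f=7) a[fast]=6≠a[slow]=5 write a[3]=6 → slow++,fast++
(s=3,f=8) a[fast]=7≠a[slow]=6 write a[4]=7 → slow++,fast++

slow=4, fast=9, prefix=[1, 5, 6, 7]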